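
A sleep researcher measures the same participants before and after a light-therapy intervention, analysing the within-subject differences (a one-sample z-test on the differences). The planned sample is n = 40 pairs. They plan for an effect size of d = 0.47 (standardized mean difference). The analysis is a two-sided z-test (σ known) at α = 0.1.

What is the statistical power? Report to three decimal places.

Power ≈ 0.908

Noncentrality parameter: δ = d·√n = 0.47 × √40 = 2.9725
Two-sided α = 0.1 → critical value z_{0.05} = 1.645.
Power = Φ(δ − 1.645) + Φ(−δ − 1.645) = Φ(1.328) + Φ(-4.617) = 0.9079 + 0.0000 = 0.9079.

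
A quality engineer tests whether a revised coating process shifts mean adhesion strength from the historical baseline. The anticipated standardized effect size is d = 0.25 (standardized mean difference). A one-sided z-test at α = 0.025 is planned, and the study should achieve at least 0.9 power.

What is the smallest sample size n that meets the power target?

n = 169

Set Φ(δ − 1.960) = 0.9; then δ − 1.960 = Φ⁻¹(0.9) = 1.282, giving δ = 3.242.
δ = d·√n ⇒ n = (δ/d)² = (3.242 / 0.25)² = 168.12.
Rounding up, n = 169.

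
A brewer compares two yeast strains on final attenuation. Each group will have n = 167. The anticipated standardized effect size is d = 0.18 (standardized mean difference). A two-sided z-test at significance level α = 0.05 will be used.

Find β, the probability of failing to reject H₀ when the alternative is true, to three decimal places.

Noncentrality parameter: δ = d·√(n/2) = 0.18 × √(167/2) = 1.6448
Two-sided α = 0.05 → critical value z_{0.025} = 1.960.
Power = Φ(δ − 1.960) + Φ(−δ − 1.960) = Φ(-0.315) + Φ(-3.605) = 0.3763 + 0.0002 = 0.3765.
Type II error: β = 1 − power = 1 − 0.3765 = 0.6235.

β ≈ 0.624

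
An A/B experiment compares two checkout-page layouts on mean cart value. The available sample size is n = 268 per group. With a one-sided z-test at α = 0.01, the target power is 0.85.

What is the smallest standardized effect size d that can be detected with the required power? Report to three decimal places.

Need Φ(δ − 2.326) = 0.85, so δ = 2.326 + 1.036 = 3.363.
δ = d·√(n/2) ⇒ d = δ/√(n/2) = 3.363/√(268/2) = 0.2905.

d ≈ 0.291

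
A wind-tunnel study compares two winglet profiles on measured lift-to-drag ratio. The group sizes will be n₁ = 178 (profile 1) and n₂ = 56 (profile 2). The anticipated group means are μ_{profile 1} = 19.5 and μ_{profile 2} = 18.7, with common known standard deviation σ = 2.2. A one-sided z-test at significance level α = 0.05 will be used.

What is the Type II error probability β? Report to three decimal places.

β ≈ 0.233

Standardized effect: d = |μ_{profile 1} − μ_{profile 2}| / σ = |19.5 − 18.7| / 2.2 = 0.3636
Noncentrality parameter: λ = d / √(1/n₁ + 1/n₂) = 0.3636 / √(1/178 + 1/56) = 2.3734
One-sided α = 0.05 → critical value z_{0.05} = 1.645.
Power = P(Z > 1.645 − λ) = Φ(0.729) = 0.7668.
Type II error: β = 1 − power = 1 − 0.7668 = 0.2332.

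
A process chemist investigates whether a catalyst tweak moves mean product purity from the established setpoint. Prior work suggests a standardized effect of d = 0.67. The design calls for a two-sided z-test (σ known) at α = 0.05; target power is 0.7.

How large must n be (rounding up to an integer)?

For power 0.7 need Φ(δ − z_{0.025}) = 0.7, so δ = z_{0.025} + z_{0.30} = 1.960 + 0.524 = 2.484.
(The Φ(−δ − z_{α/2}) term is vanishingly small for δ > 0 and is dropped in the standard sample-size formula.)
δ = d·√n ⇒ n = (δ/d)² = (2.484 / 0.67)² = 13.75.
Round up to the next whole unit.

n = 14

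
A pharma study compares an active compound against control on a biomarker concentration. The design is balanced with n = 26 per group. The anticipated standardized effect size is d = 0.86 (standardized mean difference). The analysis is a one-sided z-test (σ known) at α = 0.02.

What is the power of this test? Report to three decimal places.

Noncentrality parameter: δ = d·√(n/2) = 0.86 × √(26/2) = 3.1008
One-sided α = 0.02 → critical value z_{0.02} = 2.054.
Power = P(Z > 2.054 − δ) = Φ(1.047) = 0.8525.

Power ≈ 0.852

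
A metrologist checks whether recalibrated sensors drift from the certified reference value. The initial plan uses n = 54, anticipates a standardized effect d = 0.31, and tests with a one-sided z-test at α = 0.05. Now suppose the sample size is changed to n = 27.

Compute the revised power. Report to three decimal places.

Power ≈ 0.486

With n = 27: δ = d·√n = 0.31 × √27 = 1.6108. Critical value z_{0.05} = 1.645.
Revised power = Φ(δ − 1.645) = Φ(-0.034) = 0.4864.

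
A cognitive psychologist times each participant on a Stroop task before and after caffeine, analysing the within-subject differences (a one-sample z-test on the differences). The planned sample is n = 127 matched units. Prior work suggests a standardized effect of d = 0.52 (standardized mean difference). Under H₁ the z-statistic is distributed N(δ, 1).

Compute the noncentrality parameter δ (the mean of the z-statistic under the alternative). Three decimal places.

δ ≈ 5.860

δ = d·√n = 0.52 × √127 = 5.8601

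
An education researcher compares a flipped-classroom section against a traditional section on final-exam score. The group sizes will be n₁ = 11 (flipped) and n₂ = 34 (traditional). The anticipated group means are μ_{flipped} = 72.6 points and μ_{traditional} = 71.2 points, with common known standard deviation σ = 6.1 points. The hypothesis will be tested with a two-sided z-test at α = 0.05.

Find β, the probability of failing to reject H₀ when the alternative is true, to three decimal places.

β ≈ 0.899

Standardized effect: d = |μ_{flipped} − μ_{traditional}| / σ = |72.6 − 71.2| / 6.1 = 0.2295
Noncentrality parameter: δ = d / √(1/n₁ + 1/n₂) = 0.2295 / √(1/11 + 1/34) = 0.6616
Critical value for a two-sided test at α = 0.05: z_{α/2} = 1.960.
Power = Φ(δ − 1.960) + Φ(−δ − 1.960) = Φ(-1.298) + Φ(-2.622) = 0.0971 + 0.0044 = 0.1015.
Type II error: β = 1 − power = 1 − 0.1015 = 0.8985.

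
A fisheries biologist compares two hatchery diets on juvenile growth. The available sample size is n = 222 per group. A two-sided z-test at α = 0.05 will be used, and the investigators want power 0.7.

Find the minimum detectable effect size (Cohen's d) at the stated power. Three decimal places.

Need Φ(δ − 1.960) = 0.7, so δ = 1.960 + 0.524 = 2.484.
(Lower-tail contribution to power is negligible for δ > 0.)
δ = d·√(n/2) ⇒ d = δ/√(n/2) = 2.484/√(222/2) = 0.2358.

d ≈ 0.236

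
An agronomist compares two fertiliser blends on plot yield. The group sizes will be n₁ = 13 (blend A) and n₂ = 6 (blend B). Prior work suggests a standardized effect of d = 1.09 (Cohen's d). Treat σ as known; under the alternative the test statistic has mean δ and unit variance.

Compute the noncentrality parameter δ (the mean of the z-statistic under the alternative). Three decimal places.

δ = d / √(1/n₁ + 1/n₂) = 1.09 / √(1/13 + 1/6) = 2.2085

δ ≈ 2.208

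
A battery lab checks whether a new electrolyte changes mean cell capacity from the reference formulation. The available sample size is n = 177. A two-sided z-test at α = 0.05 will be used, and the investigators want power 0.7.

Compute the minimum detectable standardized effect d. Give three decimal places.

d ≈ 0.187

Need Φ(δ − 1.960) = 0.7, so δ = 1.960 + 0.524 = 2.484.
(Lower-tail contribution to power is negligible for δ > 0.)
δ = d·√n ⇒ d = δ/√n = 2.484/√177 = 0.1867.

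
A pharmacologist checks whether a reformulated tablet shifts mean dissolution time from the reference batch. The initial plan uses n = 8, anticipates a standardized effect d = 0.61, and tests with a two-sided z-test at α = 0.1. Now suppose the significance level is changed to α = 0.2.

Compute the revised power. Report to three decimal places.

Power ≈ 0.673

δ = d·√n = 0.61 × √8 = 1.7253 (unchanged). New critical value: z_{0.1} = 1.282.
Revised power = Φ(δ − 1.282) + Φ(−δ − 1.282) = Φ(0.444) + Φ(-3.007) = 0.6714 + 0.0013 = 0.6727.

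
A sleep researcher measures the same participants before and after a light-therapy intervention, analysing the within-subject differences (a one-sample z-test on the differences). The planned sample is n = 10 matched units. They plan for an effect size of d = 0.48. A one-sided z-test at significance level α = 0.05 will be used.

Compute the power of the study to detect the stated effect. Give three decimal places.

Power ≈ 0.449

Noncentrality parameter: δ = d·√n = 0.48 × √10 = 1.5179
Critical value for a one-sided test at α = 0.05: z_α = 1.645.
Power = P(Z > 1.645 − δ) = Φ(-0.127) = 0.4495.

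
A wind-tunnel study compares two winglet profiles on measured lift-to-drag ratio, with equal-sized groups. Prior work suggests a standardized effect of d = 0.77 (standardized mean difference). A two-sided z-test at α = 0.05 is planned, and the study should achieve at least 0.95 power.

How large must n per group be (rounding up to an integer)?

n = 44 per group

Set Φ(δ − 1.960) = 0.95; then δ − 1.960 = Φ⁻¹(0.95) = 1.645, giving δ = 3.605.
(The Φ(−δ − z_{α/2}) term is vanishingly small for δ > 0 and is dropped in the standard sample-size formula.)
δ = d·√(n/2) ⇒ n = 2(δ/d)² = 2 × (3.605 / 0.77)² = 43.83.
Round up to the next whole unit.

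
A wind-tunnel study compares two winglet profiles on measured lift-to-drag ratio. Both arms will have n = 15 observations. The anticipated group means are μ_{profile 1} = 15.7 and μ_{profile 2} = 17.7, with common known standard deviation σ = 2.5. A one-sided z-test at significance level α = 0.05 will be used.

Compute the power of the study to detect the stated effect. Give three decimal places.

Power ≈ 0.707

Standardized effect: d = |μ_{profile 1} − μ_{profile 2}| / σ = |15.7 − 17.7| / 2.5 = 0.8000
Noncentrality parameter: δ = d·√(n/2) = 0.8000 × √(15/2) = 2.1909
Critical value for a one-sided test at α = 0.05: z_α = 1.645.
Power = P(Z > 1.645 − δ) = Φ(0.546) = 0.7075.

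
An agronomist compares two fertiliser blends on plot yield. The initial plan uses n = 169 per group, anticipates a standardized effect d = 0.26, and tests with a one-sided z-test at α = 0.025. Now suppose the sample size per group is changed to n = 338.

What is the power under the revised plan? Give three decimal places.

Power ≈ 0.922

With n = 338 per group: δ = d·√(n/2) = 0.26 × √(338/2) = 3.3800. Critical value z_{0.025} = 1.960.
Revised power = Φ(δ − 1.960) = Φ(1.420) = 0.9222.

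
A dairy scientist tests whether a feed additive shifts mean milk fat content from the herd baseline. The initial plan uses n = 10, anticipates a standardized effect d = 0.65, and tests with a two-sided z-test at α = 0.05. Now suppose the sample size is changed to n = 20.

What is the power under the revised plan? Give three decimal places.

With n = 20: δ = d·√n = 0.65 × √20 = 2.9069. Critical value z_{0.025} = 1.960.
Revised power = Φ(δ − 1.960) + Φ(−δ − 1.960) = Φ(0.947) + Φ(-4.867) = 0.8282 + 0.0000 = 0.8282.

Power ≈ 0.828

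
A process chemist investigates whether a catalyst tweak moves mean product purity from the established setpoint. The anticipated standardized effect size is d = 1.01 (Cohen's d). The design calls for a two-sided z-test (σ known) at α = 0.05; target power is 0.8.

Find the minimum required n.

n = 8

Set Φ(δ − 1.960) = 0.8; then δ − 1.960 = Φ⁻¹(0.8) = 0.842, giving δ = 2.802.
(For δ > 0 the lower-tail rejection region contributes negligibly to power, so the one-term inversion is standard.)
δ = d·√n ⇒ n = (δ/d)² = (2.802 / 1.01)² = 7.69.
Rounding up, n = 8.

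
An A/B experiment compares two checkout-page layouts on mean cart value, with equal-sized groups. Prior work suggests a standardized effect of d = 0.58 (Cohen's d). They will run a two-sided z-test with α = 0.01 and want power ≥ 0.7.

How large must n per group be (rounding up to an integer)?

n = 58 per group

For power 0.7 need Φ(δ − z_{0.005}) = 0.7, so δ = z_{0.005} + z_{0.30} = 2.576 + 0.524 = 3.100.
(Ignoring the negligible lower-tail rejection probability gives the usual closed-form inversion.)
δ = d·√(n/2) ⇒ n = 2(δ/d)² = 2 × (3.100 / 0.58)² = 57.14.
Round up to the next whole unit.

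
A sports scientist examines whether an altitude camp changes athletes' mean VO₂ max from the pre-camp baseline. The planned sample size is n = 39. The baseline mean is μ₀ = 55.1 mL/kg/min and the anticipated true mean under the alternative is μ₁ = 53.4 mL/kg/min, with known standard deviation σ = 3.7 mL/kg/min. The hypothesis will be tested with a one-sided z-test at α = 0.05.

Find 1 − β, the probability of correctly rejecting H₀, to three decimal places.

Power ≈ 0.890

Standardized effect: d = |μ₁ − μ₀| / σ = |53.4 − 55.1| / 3.7 = 0.4595
Noncentrality parameter: δ = d·√n = 0.4595 × √39 = 2.8693
One-sided α = 0.05 → critical value z_{0.05} = 1.645.
Power = P(Z > 1.645 − δ) = Φ(1.224) = 0.8896.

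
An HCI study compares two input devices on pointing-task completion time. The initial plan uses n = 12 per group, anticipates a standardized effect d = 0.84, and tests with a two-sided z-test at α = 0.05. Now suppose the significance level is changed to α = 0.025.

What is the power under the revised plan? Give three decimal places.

Power ≈ 0.427

δ = d·√(n/2) = 0.84 × √(12/2) = 2.0576 (unchanged). New critical value: z_{0.0125} = 2.241.
Revised power = Φ(δ − 2.241) + Φ(−δ − 2.241) = Φ(-0.184) + Φ(-4.299) = 0.4271 + 0.0000 = 0.4271.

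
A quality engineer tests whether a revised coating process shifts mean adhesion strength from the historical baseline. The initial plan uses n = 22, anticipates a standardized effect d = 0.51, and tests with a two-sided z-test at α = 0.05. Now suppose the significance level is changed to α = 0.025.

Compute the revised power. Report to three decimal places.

δ = d·√n = 0.51 × √22 = 2.3921 (unchanged). New critical value: z_{0.0125} = 2.241.
Revised power = Φ(δ − 2.241) + Φ(−δ − 2.241) = Φ(0.151) + Φ(-4.634) = 0.5599 + 0.0000 = 0.5599.

Power ≈ 0.560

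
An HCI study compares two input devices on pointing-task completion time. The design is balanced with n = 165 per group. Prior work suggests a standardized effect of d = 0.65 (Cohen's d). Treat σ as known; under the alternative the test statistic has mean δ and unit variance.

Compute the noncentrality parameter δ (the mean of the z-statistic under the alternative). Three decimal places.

The noncentrality parameter scales effect size by the design's sample-size factor: δ = d·√(n/2) = 0.65 × √(165/2) = 5.9039

δ ≈ 5.904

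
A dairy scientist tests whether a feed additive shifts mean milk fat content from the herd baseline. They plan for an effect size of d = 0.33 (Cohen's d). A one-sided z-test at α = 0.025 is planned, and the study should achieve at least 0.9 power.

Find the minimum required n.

n = 97

For power 0.9 need Φ(δ − z_{0.025}) = 0.9, so δ = z_{0.025} + z_{0.10} = 1.960 + 1.282 = 3.242.
δ = d·√n ⇒ n = (δ/d)² = (3.242 / 0.33)² = 96.49.
Round up to the next whole unit.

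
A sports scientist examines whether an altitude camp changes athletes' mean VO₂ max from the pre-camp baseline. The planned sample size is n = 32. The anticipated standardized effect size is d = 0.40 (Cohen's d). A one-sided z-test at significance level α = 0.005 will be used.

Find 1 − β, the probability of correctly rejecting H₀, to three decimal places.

Power ≈ 0.377

Noncentrality parameter: δ = d·√n = 0.40 × √32 = 2.2627
One-sided α = 0.005 → critical value z_{0.005} = 2.576.
Power = P(Z > 2.576 − δ) = Φ(-0.313) = 0.3771.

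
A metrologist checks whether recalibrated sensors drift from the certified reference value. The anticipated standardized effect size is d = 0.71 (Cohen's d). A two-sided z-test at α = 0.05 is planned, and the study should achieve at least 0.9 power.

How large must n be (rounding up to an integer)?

n = 21

For power 0.9 need Φ(δ − z_{0.025}) = 0.9, so δ = z_{0.025} + z_{0.10} = 1.960 + 1.282 = 3.242.
(For δ > 0 the lower-tail rejection region contributes negligibly to power, so the one-term inversion is standard.)
δ = d·√n ⇒ n = (δ/d)² = (3.242 / 0.71)² = 20.84.
Round up to the next whole unit.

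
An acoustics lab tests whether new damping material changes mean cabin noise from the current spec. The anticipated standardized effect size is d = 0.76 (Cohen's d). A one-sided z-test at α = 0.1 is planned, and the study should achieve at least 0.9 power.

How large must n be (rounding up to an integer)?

n = 12

Set Φ(δ − 1.282) = 0.9; then δ − 1.282 = Φ⁻¹(0.9) = 1.282, giving δ = 2.563.
δ = d·√n ⇒ n = (δ/d)² = (2.563 / 0.76)² = 11.37.
Rounding up, n = 12.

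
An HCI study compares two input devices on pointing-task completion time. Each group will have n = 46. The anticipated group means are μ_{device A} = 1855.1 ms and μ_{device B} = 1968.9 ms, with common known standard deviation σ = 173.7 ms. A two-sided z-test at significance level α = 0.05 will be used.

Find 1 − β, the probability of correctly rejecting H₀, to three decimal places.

Standardized effect: d = |μ_{device A} − μ_{device B}| / σ = |1855.1 − 1968.9| / 173.7 = 0.6552
Noncentrality parameter: δ = d·√(n/2) = 0.6552 × √(46/2) = 3.1420
Two-sided α = 0.05 → critical value z_{0.025} = 1.960.
Power = Φ(δ − 1.960) + Φ(−δ − 1.960) = Φ(1.182) + Φ(-5.102) = 0.8814 + 0.0000 = 0.8814.

Power ≈ 0.881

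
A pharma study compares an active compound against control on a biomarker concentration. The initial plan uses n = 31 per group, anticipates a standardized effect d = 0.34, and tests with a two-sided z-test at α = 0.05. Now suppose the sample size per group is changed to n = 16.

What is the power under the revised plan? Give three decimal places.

Power ≈ 0.161

With n = 16 per group: δ = d·√(n/2) = 0.34 × √(16/2) = 0.9617. Critical value z_{0.025} = 1.960.
Revised power = Φ(δ − 1.960) + Φ(−δ − 1.960) = Φ(-0.998) + Φ(-2.922) = 0.1591 + 0.0017 = 0.1608.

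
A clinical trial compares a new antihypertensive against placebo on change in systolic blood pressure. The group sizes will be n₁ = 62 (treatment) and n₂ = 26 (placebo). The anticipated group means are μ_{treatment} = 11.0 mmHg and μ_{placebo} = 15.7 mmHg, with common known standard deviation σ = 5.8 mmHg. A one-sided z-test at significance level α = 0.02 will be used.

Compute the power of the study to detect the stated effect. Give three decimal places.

Standardized effect: d = |μ_{treatment} − μ_{placebo}| / σ = |11.0 − 15.7| / 5.8 = 0.8103
Noncentrality parameter: λ = d / √(1/n₁ + 1/n₂) = 0.8103 / √(1/62 + 1/26) = 3.4683
One-sided α = 0.02 → critical value z_{0.02} = 2.054.
Power = P(Z > 2.054 − λ) = Φ(1.415) = 0.9214.

Power ≈ 0.921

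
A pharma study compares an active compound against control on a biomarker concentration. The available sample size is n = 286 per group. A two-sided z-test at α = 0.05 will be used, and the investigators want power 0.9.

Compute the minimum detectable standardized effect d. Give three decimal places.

Need Φ(δ − 1.960) = 0.9, so δ = 1.960 + 1.282 = 3.242.
(The second rejection-region term Φ(−δ − z_{α/2}) is negligible and dropped.)
δ = d·√(n/2) ⇒ d = δ/√(n/2) = 3.242/√(286/2) = 0.2711.

d ≈ 0.271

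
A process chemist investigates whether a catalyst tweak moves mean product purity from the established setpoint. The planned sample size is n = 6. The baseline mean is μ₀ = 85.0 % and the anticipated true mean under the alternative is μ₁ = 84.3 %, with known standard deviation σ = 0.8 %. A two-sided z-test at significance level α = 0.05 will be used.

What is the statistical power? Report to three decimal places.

Power ≈ 0.573

Standardized effect: d = |μ₁ − μ₀| / σ = |84.3 − 85.0| / 0.8 = 0.8750
Noncentrality parameter: λ = d·√n = 0.8750 × √6 = 2.1433
Critical value for a two-sided test at α = 0.05: z_{α/2} = 1.960.
Power = Φ(λ − 1.960) + Φ(−λ − 1.960) = Φ(0.183) + Φ(-4.103) = 0.5727 + 0.0000 = 0.5728.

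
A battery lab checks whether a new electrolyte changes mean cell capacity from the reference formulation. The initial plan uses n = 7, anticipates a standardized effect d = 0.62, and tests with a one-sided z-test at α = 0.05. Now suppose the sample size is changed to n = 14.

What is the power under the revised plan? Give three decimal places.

With n = 14: δ = d·√n = 0.62 × √14 = 2.3198. Critical value z_{0.05} = 1.645.
Revised power = P(Z > 1.645 − δ) = Φ(0.675) = 0.7502.

Power ≈ 0.750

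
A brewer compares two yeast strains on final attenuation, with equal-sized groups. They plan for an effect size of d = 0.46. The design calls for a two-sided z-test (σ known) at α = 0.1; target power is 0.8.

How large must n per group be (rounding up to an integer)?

For power 0.8 need Φ(δ − z_{0.05}) = 0.8, so δ = z_{0.05} + z_{0.20} = 1.645 + 0.842 = 2.486.
(For δ > 0 the lower-tail rejection region contributes negligibly to power, so the one-term inversion is standard.)
δ = d·√(n/2) ⇒ n = 2(δ/d)² = 2 × (2.486 / 0.46)² = 58.44.
Rounding up, n = 59 per group.

n = 59 per group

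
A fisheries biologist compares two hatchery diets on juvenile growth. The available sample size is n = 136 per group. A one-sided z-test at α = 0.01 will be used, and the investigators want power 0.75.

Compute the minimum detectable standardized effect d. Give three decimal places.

d ≈ 0.364

Need Φ(δ − 2.326) = 0.75, so δ = 2.326 + 0.674 = 3.001.
δ = d·√(n/2) ⇒ d = δ/√(n/2) = 3.001/√(136/2) = 0.3639.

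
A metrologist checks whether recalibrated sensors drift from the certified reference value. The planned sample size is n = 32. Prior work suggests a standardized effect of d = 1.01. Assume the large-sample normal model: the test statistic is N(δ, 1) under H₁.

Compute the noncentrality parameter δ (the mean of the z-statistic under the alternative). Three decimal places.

The noncentrality parameter scales effect size by the design's sample-size factor: δ = d·√n = 1.01 × √32 = 5.7134

δ ≈ 5.713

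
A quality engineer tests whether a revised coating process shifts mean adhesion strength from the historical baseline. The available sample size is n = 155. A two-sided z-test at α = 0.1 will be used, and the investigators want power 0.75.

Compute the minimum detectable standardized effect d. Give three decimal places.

d ≈ 0.186

Required noncentrality: δ = z_{0.05} + z_{0.25} = 1.645 + 0.674 = 2.319.
(The second rejection-region term Φ(−δ − z_{α/2}) is negligible and dropped.)
δ = d·√n ⇒ d = δ/√n = 2.319/√155 = 0.1863.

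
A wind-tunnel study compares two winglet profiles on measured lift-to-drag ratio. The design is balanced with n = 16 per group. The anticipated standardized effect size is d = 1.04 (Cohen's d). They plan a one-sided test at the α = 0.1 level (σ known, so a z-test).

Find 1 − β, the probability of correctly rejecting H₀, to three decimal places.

Noncentrality parameter: δ = d·√(n/2) = 1.04 × √(16/2) = 2.9416
Critical value for a one-sided test at α = 0.1: z_α = 1.282.
Power = Φ(δ − 1.282) = Φ(1.660) = 0.9515.

Power ≈ 0.952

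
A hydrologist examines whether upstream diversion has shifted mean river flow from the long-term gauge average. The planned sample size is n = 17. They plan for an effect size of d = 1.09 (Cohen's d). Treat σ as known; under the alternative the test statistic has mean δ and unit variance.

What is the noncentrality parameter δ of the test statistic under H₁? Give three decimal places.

δ ≈ 4.494

δ = d·√n = 1.09 × √17 = 4.4942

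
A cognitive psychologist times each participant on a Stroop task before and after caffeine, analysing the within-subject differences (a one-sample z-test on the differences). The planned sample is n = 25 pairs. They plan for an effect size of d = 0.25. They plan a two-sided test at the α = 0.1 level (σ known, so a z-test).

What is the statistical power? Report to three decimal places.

Power ≈ 0.348

Noncentrality parameter: δ = d·√n = 0.25 × √25 = 1.2500
Critical value for a two-sided test at α = 0.1: z_{α/2} = 1.645.
Power = Φ(δ − 1.645) + Φ(−δ − 1.645) = Φ(-0.395) + Φ(-2.895) = 0.3465 + 0.0019 = 0.3484.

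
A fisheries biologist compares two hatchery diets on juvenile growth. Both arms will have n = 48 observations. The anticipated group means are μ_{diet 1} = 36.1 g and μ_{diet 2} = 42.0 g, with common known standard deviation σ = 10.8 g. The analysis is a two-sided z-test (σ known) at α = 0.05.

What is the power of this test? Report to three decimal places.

Standardized effect: d = |μ_{diet 1} − μ_{diet 2}| / σ = |36.1 − 42.0| / 10.8 = 0.5463
Noncentrality parameter: δ = d·√(n/2) = 0.5463 × √(48/2) = 2.6763
Two-sided α = 0.05 → critical value z_{0.025} = 1.960.
Power = Φ(δ − 1.960) + Φ(−δ − 1.960) = Φ(0.716) + Φ(-4.636) = 0.7631 + 0.0000 = 0.7631.

Power ≈ 0.763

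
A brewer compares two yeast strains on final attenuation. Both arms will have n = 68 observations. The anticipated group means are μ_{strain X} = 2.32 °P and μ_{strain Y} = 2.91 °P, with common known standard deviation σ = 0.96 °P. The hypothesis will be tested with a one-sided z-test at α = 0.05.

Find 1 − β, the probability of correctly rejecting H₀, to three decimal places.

Standardized effect: d = |μ_{strain X} − μ_{strain Y}| / σ = |2.32 − 2.91| / 0.96 = 0.6146
Noncentrality parameter: δ = d·√(n/2) = 0.6146 × √(68/2) = 3.5836
Critical value for a one-sided test at α = 0.05: z_α = 1.645.
Power = P(Z > 1.645 − δ) = Φ(1.939) = 0.9737.

Power ≈ 0.974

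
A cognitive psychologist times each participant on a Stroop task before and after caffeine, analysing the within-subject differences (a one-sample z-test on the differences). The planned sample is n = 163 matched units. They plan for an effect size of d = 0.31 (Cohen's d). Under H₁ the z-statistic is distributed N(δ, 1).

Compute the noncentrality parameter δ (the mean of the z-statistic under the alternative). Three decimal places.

δ ≈ 3.958

δ = d·√n = 0.31 × √163 = 3.9578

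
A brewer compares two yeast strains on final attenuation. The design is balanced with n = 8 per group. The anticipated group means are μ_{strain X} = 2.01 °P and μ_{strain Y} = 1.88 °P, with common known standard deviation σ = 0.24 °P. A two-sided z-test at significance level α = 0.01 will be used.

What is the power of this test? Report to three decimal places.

Standardized effect: d = |μ_{strain X} − μ_{strain Y}| / σ = |2.01 − 1.88| / 0.24 = 0.5417
Noncentrality parameter: δ = d·√(n/2) = 0.5417 × √(8/2) = 1.0833
Critical value for a two-sided test at α = 0.01: z_{α/2} = 2.576.
Power = Φ(δ − 2.576) + Φ(−δ − 2.576) = Φ(-1.492) + Φ(-3.659) = 0.0678 + 0.0001 = 0.0679.

Power ≈ 0.068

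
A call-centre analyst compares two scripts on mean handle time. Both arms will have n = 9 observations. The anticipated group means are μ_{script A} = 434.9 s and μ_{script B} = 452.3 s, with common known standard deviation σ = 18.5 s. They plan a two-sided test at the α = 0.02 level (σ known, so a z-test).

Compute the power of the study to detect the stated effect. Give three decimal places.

Power ≈ 0.370

Standardized effect: d = |μ_{script A} − μ_{script B}| / σ = |434.9 − 452.3| / 18.5 = 0.9405
Noncentrality parameter: λ = d·√(n/2) = 0.9405 × √(9/2) = 1.9952
Two-sided α = 0.02 → critical value z_{0.01} = 2.326.
Power = Φ(λ − 2.326) + Φ(−λ − 2.326) = Φ(-0.331) + Φ(-4.322) = 0.3703 + 0.0000 = 0.3703.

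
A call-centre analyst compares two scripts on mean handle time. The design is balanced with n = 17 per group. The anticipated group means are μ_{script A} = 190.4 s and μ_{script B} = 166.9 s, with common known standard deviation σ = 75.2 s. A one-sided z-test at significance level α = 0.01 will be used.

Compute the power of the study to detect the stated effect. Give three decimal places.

Standardized effect: d = |μ_{script A} − μ_{script B}| / σ = |190.4 − 166.9| / 75.2 = 0.3125
Noncentrality parameter: δ = d·√(n/2) = 0.3125 × √(17/2) = 0.9111
Critical value for a one-sided test at α = 0.01: z_α = 2.326.
Power = Φ(δ − 2.326) = Φ(-1.415) = 0.0785.

Power ≈ 0.078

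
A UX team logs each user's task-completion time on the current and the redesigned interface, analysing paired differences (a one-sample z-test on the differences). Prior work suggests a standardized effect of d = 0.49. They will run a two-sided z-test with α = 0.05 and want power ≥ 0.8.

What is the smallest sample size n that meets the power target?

n = 33

For power 0.8 need Φ(δ − z_{0.025}) = 0.8, so δ = z_{0.025} + z_{0.20} = 1.960 + 0.842 = 2.802.
(Ignoring the negligible lower-tail rejection probability gives the usual closed-form inversion.)
δ = d·√n ⇒ n = (δ/d)² = (2.802 / 0.49)² = 32.69.
Rounding up, n = 33.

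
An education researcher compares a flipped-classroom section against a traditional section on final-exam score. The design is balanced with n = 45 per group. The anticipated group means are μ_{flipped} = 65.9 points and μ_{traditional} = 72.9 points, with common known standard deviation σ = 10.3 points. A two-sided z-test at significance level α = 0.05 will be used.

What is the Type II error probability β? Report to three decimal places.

Standardized effect: d = |μ_{flipped} − μ_{traditional}| / σ = |65.9 − 72.9| / 10.3 = 0.6796
Noncentrality parameter: δ = d·√(n/2) = 0.6796 × √(45/2) = 3.2237
Two-sided α = 0.05 → critical value z_{0.025} = 1.960.
Power = Φ(δ − 1.960) + Φ(−δ − 1.960) = Φ(1.264) + Φ(-5.184) = 0.8968 + 0.0000 = 0.8968.
Type II error: β = 1 − power = 1 − 0.8968 = 0.1032.

β ≈ 0.103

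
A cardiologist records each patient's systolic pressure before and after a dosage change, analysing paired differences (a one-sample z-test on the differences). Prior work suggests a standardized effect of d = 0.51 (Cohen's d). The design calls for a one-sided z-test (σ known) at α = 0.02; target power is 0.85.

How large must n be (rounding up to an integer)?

n = 37

Set Φ(δ − 2.054) = 0.85; then δ − 2.054 = Φ⁻¹(0.85) = 1.036, giving δ = 3.090.
δ = d·√n ⇒ n = (δ/d)² = (3.090 / 0.51)² = 36.71.
Rounding up, n = 37.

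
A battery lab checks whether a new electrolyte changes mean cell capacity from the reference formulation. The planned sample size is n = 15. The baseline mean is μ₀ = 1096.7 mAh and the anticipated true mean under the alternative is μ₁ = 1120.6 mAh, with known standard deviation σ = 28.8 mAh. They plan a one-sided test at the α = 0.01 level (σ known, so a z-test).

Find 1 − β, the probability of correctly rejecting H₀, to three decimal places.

Power ≈ 0.813

Standardized effect: d = |μ₁ − μ₀| / σ = |1120.6 − 1096.7| / 28.8 = 0.8299
Noncentrality parameter: δ = d·√n = 0.8299 × √15 = 3.2140
Critical value for a one-sided test at α = 0.01: z_α = 2.326.
Power = Φ(δ − 2.326) = Φ(0.888) = 0.8126.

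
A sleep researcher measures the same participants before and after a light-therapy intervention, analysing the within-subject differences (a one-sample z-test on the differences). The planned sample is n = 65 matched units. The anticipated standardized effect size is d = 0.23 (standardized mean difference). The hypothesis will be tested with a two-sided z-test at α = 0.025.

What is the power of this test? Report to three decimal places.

Noncentrality parameter: δ = d·√n = 0.23 × √65 = 1.8543
Two-sided α = 0.025 → critical value z_{0.0125} = 2.241.
Power = Φ(δ − 2.241) + Φ(−δ − 2.241) = Φ(-0.387) + Φ(-4.096) = 0.3493 + 0.0000 = 0.3494.

Power ≈ 0.349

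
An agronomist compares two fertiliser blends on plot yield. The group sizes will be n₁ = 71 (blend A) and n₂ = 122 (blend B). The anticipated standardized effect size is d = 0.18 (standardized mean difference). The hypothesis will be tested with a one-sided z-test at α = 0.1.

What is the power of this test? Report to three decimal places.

Noncentrality parameter: δ = d / √(1/n₁ + 1/n₂) = 0.18 / √(1/71 + 1/122) = 1.2059
One-sided α = 0.1 → critical value z_{0.1} = 1.282.
Power = P(Z > 1.282 − δ) = Φ(-0.076) = 0.4698.

Power ≈ 0.470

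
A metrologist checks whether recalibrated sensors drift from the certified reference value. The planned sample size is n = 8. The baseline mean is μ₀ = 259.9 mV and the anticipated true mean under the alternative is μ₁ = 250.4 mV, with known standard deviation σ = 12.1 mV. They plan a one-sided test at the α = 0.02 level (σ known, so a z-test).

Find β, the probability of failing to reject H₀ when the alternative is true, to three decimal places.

Standardized effect: d = |μ₁ − μ₀| / σ = |250.4 − 259.9| / 12.1 = 0.7851
Noncentrality parameter: δ = d·√n = 0.7851 × √8 = 2.2207
Critical value for a one-sided test at α = 0.02: z_α = 2.054.
Power = P(Z > 2.054 − δ) = Φ(0.167) = 0.5663.
Type II error: β = 1 − power = 1 − 0.5663 = 0.4337.

β ≈ 0.434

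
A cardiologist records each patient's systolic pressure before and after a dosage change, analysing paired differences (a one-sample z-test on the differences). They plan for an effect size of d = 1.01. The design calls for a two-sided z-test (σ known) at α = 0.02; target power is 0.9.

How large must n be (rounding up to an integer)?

n = 13

Set Φ(δ − 2.326) = 0.9; then δ − 2.326 = Φ⁻¹(0.9) = 1.282, giving δ = 3.608.
(The Φ(−δ − z_{α/2}) term is vanishingly small for δ > 0 and is dropped in the standard sample-size formula.)
δ = d·√n ⇒ n = (δ/d)² = (3.608 / 1.01)² = 12.76.
Rounding up, n = 13.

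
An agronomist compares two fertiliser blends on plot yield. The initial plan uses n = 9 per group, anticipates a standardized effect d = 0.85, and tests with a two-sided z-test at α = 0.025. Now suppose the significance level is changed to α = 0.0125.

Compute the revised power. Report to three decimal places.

δ = d·√(n/2) = 0.85 × √(9/2) = 1.8031 (unchanged). New critical value: z_{0.0063} = 2.498.
Revised power = Φ(δ − 2.498) + Φ(−δ − 2.498) = Φ(-0.695) + Φ(-4.301) = 0.2437 + 0.0000 = 0.2437.

Power ≈ 0.244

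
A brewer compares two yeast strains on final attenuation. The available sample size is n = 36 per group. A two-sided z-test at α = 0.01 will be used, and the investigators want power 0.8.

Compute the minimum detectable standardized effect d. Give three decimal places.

Need Φ(δ − 2.576) = 0.8, so δ = 2.576 + 0.842 = 3.417.
(The second rejection-region term Φ(−δ − z_{α/2}) is negligible and dropped.)
δ = d·√(n/2) ⇒ d = δ/√(n/2) = 3.417/√(36/2) = 0.8055.

d ≈ 0.806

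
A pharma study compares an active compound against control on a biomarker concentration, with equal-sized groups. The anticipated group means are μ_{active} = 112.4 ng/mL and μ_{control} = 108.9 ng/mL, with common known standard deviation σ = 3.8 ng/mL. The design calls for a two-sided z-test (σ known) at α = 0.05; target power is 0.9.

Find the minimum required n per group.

n = 25 per group

Standardized effect: d = |μ_{active} − μ_{control}| / σ = |112.4 − 108.9| / 3.8 = 0.9211
Set Φ(δ − 1.960) = 0.9; then δ − 1.960 = Φ⁻¹(0.9) = 1.282, giving δ = 3.242.
(For δ > 0 the lower-tail rejection region contributes negligibly to power, so the one-term inversion is standard.)
δ = d·√(n/2) ⇒ n = 2(δ/d)² = 2 × (3.242 / 0.9211)² = 24.77.
Round up to the next whole unit.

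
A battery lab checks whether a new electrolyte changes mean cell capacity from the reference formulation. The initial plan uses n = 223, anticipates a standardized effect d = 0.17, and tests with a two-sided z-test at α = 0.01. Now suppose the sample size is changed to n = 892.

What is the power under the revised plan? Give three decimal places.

With n = 892: δ = d·√n = 0.17 × √892 = 5.0773. Critical value z_{0.005} = 2.576.
Revised power = Φ(δ − 2.576) + Φ(−δ − 2.576) = Φ(2.501) + Φ(-7.653) = 0.9938 + 0.0000 = 0.9938.

Power ≈ 0.994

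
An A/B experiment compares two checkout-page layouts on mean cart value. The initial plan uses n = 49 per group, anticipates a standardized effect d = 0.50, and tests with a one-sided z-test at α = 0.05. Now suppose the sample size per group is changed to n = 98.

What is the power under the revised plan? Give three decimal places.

With n = 98 per group: δ = d·√(n/2) = 0.50 × √(98/2) = 3.5000. Critical value z_{0.05} = 1.645.
Revised power = Φ(δ − 1.645) = Φ(1.855) = 0.9682.

Power ≈ 0.968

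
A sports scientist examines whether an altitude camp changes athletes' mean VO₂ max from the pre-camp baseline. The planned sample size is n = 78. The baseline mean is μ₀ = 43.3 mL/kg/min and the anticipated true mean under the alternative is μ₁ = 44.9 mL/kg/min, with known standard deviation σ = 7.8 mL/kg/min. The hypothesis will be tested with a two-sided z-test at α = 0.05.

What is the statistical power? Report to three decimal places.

Standardized effect: d = |μ₁ − μ₀| / σ = |44.9 − 43.3| / 7.8 = 0.2051
Noncentrality parameter: δ = d·√n = 0.2051 × √78 = 1.8116
Two-sided α = 0.05 → critical value z_{0.025} = 1.960.
Power = Φ(δ − 1.960) + Φ(−δ − 1.960) = Φ(-0.148) + Φ(-3.772) = 0.4410 + 0.0001 = 0.4411.

Power ≈ 0.441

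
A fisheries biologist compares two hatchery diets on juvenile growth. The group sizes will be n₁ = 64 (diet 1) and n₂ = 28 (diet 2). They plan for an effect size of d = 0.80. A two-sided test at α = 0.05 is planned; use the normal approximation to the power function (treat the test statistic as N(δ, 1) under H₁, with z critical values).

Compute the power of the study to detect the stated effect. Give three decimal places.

Power ≈ 0.942

Noncentrality parameter: δ = d / √(1/n₁ + 1/n₂) = 0.80 / √(1/64 + 1/28) = 3.5307
Two-sided α = 0.05 → critical value z_{0.025} = 1.960.
Power = Φ(δ − 1.960) + Φ(−δ − 1.960) = Φ(1.571) + Φ(-5.491) = 0.9419 + 0.0000 = 0.9419.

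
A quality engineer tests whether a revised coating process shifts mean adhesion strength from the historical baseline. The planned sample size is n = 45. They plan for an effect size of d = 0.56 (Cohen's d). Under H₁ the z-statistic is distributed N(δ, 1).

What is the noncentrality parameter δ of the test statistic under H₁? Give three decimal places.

δ ≈ 3.757

δ = d·√n = 0.56 × √45 = 3.7566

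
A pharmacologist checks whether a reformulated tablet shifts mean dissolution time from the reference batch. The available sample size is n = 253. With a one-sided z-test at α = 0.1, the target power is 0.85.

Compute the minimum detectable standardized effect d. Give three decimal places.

d ≈ 0.146

Need Φ(δ − 1.282) = 0.85, so δ = 1.282 + 1.036 = 2.318.
δ = d·√n ⇒ d = δ/√n = 2.318/√253 = 0.1457.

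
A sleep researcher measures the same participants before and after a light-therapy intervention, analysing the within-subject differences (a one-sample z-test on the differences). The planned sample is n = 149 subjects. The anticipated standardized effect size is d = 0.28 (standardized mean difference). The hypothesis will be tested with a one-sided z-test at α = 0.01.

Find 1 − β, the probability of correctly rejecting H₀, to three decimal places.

Power ≈ 0.862

Noncentrality parameter: δ = d·√n = 0.28 × √149 = 3.4178
Critical value for a one-sided test at α = 0.01: z_α = 2.326.
Power = Φ(δ − 2.326) = Φ(1.091) = 0.8625.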